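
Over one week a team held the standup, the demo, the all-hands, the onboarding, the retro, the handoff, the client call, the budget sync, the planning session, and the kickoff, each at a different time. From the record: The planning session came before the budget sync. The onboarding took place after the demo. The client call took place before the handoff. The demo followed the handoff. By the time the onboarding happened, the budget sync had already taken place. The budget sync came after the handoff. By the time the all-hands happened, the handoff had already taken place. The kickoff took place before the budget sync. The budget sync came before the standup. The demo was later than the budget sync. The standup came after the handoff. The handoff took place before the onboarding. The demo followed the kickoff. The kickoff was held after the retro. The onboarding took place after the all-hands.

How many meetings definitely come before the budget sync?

5

Directly stated before the budget sync: the handoff, the kickoff, and the planning session.
The client call reaches the budget sync via the client call → the handoff → the budget sync.
The retro reaches the budget sync via the retro → the kickoff → the budget sync.
That's the client call, the handoff, the kickoff, the planning session, and the retro — 5 in all.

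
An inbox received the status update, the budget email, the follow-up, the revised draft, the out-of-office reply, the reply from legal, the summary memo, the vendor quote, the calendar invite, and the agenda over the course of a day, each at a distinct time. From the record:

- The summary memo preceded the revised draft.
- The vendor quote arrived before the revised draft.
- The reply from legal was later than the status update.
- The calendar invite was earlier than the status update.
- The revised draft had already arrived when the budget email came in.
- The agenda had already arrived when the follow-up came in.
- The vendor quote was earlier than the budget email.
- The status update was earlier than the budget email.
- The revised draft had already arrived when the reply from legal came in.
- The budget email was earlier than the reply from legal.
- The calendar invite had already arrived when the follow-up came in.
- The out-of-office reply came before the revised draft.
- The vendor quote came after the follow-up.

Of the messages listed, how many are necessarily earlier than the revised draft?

Directly stated before the revised draft: the out-of-office reply, the summary memo, and the vendor quote.
The agenda reaches the revised draft via the agenda → the follow-up → the vendor quote → the revised draft.
The calendar invite reaches the revised draft via the calendar invite → the follow-up → the vendor quote → the revised draft.
The follow-up reaches the revised draft via the follow-up → the vendor quote → the revised draft.
No chain forces the status update (or any of the others) ahead of the revised draft.
That's the agenda, the calendar invite, the follow-up, the out-of-office reply, the summary memo, and the vendor quote — 6 in all.

6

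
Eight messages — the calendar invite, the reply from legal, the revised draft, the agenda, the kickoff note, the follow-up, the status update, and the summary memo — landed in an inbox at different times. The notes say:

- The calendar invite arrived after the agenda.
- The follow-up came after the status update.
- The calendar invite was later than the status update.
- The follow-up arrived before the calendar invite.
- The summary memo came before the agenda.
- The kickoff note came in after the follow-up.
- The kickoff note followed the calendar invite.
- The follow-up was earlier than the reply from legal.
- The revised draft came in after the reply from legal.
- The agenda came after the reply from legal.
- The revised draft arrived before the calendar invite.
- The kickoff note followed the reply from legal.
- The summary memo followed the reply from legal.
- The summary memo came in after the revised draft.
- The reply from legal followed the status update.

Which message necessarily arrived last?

Every other message has a chain of constraints placing it before the kickoff note, so the kickoff note is last.

the kickoff note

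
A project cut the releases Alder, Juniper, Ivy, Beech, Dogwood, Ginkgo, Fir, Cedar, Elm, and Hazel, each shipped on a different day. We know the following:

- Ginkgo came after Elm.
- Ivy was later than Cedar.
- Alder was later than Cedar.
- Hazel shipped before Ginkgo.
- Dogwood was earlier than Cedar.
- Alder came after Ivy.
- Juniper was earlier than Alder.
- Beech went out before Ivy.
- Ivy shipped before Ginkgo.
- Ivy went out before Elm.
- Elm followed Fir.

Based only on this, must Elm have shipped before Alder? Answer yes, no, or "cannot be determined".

cannot be determined

No chain of stated constraints runs from Elm to Alder, and none runs from Alder to Elm either.
So the relative order of Elm and Alder is not fixed by the given facts.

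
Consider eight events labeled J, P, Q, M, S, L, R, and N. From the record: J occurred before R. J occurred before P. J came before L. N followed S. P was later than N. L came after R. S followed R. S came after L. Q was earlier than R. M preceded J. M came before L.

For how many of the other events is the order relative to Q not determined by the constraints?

Forced after Q: L, N, P, R, and S.
That leaves J and M with no forced order relative to Q — 2.

2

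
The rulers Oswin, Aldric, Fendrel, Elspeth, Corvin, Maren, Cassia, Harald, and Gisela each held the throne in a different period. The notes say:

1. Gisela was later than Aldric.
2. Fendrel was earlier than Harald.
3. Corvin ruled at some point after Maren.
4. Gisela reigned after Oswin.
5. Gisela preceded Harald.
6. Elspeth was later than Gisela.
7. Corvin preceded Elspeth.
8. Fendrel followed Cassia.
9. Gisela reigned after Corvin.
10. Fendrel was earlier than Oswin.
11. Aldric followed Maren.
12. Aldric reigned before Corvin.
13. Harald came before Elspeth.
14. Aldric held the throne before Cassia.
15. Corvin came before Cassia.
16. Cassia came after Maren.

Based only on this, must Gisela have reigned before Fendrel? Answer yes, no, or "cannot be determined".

no

Tracing the constraints gives Fendrel → Oswin → Gisela, so Fendrel must come before Gisela.
That means Gisela cannot be before Fendrel.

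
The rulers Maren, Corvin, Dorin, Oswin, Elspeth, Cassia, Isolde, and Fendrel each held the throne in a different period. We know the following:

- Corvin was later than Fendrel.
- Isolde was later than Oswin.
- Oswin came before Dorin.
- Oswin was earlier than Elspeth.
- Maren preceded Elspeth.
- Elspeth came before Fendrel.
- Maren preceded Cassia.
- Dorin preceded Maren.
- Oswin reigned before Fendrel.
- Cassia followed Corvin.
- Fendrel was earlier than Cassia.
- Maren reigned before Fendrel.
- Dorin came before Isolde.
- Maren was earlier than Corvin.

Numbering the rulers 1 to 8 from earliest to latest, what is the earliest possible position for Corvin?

6

Dorin, Elspeth, Fendrel, Maren, and Oswin must all come before Corvin — 5 forced predecessors.
Nothing else is forced ahead of Corvin, so their earliest slot is position 5 + 1 = 6.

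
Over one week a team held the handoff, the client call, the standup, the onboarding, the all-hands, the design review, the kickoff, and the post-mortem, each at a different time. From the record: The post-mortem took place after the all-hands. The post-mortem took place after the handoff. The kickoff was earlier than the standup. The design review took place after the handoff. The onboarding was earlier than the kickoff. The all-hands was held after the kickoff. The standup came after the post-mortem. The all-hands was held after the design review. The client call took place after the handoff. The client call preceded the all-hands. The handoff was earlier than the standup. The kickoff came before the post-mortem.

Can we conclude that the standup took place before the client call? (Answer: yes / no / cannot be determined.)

no

Tracing the constraints gives the client call → the all-hands → the post-mortem → the standup, so the client call must come before the standup.
That means the standup cannot be before the client call.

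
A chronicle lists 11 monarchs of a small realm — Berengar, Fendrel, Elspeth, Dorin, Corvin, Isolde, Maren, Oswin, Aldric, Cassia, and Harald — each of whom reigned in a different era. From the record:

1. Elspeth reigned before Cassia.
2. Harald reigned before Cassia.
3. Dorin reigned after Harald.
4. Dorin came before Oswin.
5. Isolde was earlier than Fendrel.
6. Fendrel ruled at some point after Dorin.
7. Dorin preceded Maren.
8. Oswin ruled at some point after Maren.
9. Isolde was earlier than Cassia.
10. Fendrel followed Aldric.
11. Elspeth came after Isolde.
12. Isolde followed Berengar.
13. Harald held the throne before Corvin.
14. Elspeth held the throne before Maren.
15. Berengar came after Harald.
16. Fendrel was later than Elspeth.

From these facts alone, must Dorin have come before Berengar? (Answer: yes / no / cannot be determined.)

cannot be determined

No chain of stated constraints runs from Dorin to Berengar, and none runs from Berengar to Dorin either.
So the relative order of Dorin and Berengar is not fixed by the given facts.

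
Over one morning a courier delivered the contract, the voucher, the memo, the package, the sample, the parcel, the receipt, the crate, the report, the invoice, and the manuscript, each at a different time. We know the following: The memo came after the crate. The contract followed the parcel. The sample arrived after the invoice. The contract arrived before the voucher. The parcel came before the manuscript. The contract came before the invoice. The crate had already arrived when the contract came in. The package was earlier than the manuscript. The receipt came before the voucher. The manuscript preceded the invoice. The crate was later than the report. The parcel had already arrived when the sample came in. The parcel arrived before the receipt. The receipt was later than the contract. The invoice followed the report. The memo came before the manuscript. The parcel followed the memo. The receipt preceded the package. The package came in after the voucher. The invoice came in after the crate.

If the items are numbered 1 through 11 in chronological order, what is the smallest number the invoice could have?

10

The contract, the crate, the manuscript, the memo, the package, the parcel, the receipt, the report, and the voucher must all come before the invoice — 9 forced predecessors.
Nothing else is forced ahead of the invoice, so its earliest slot is position 9 + 1 = 10.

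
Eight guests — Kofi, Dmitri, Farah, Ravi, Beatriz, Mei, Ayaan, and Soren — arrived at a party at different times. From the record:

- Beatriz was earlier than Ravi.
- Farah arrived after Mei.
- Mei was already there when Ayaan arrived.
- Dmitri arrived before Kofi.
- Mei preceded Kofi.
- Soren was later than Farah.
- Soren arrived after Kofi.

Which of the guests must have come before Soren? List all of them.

Directly stated before Soren: Farah and Kofi.
Dmitri reaches Soren via Dmitri → Kofi → Soren.
Mei reaches Soren via Mei → Farah → Soren.
No chain forces Beatriz (or any of the others) ahead of Soren.

Dmitri, Farah, Kofi, Mei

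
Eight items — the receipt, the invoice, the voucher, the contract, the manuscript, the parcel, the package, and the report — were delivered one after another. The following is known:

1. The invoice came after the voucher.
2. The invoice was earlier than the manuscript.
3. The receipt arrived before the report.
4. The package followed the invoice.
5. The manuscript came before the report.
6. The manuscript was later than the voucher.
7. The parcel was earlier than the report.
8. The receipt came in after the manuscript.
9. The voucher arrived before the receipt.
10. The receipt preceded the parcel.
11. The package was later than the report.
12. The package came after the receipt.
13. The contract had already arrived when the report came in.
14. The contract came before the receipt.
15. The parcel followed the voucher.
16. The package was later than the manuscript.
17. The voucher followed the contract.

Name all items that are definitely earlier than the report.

the contract, the invoice, the manuscript, the parcel, the receipt, the voucher

Directly stated before the report: the contract, the manuscript, the parcel, and the receipt.
The invoice reaches the report via the invoice → the manuscript → the report.
The voucher reaches the report via the voucher → the receipt → the report.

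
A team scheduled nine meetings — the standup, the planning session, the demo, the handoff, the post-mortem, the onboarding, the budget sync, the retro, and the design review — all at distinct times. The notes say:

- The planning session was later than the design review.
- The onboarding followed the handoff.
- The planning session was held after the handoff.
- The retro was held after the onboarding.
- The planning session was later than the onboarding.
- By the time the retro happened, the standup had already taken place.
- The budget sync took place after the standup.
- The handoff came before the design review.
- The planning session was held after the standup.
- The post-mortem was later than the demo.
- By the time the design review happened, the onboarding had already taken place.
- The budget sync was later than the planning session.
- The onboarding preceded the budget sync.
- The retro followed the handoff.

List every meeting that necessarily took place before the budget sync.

Directly stated before the budget sync: the onboarding, the planning session, and the standup.
The design review reaches the budget sync via the design review → the planning session → the budget sync.
The handoff reaches the budget sync via the handoff → the onboarding → the budget sync.
No chain forces the post-mortem (or any of the others) ahead of the budget sync.

the design review, the handoff, the onboarding, the planning session, the standup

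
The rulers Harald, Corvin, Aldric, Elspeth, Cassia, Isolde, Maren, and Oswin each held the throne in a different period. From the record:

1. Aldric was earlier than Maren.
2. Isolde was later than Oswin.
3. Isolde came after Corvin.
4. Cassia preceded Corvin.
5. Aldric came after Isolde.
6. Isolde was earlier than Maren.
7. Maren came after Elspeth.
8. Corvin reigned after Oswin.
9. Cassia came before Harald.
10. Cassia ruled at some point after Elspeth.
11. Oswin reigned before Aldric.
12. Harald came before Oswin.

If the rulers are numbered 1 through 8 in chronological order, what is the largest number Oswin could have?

4

Oswin must come before Aldric, Corvin, Isolde, and Maren — 4 rulers forced after them.
Everything else can be placed before Oswin in some valid order, so Oswin can sit as late as position 8 − 4 = 4.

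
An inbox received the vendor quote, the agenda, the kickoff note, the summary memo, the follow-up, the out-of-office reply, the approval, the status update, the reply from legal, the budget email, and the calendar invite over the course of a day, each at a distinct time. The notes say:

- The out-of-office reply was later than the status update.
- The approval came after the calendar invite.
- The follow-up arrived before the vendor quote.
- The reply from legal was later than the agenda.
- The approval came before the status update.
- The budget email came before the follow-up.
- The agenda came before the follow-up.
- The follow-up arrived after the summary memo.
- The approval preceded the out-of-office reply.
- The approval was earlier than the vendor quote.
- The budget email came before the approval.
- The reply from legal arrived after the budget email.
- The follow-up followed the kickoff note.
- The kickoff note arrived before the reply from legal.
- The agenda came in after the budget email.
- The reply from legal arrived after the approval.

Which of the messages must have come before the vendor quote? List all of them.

the agenda, the approval, the budget email, the calendar invite, the follow-up, the kickoff note, the summary memo

Directly stated before the vendor quote: the approval and the follow-up.
The agenda reaches the vendor quote via the agenda → the follow-up → the vendor quote.
The budget email reaches the vendor quote via the budget email → the follow-up → the vendor quote.
The calendar invite reaches the vendor quote via the calendar invite → the approval → the vendor quote.
Likewise the kickoff note and the summary memo each reach the vendor quote by chaining the stated constraints.
No chain forces the out-of-office reply (or any of the others) ahead of the vendor quote.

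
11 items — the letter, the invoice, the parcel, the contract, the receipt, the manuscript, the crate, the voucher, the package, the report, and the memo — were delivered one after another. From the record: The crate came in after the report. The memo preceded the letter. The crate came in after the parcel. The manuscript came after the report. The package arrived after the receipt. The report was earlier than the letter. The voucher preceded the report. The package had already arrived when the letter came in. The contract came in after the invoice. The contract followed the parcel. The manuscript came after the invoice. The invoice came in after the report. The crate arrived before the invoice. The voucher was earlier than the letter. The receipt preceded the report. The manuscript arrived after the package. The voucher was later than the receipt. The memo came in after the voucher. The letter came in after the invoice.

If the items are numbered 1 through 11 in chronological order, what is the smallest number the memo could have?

3

The receipt and the voucher must both come before the memo — 2 forced predecessors.
Nothing else is forced ahead of the memo, so its earliest slot is position 2 + 1 = 3.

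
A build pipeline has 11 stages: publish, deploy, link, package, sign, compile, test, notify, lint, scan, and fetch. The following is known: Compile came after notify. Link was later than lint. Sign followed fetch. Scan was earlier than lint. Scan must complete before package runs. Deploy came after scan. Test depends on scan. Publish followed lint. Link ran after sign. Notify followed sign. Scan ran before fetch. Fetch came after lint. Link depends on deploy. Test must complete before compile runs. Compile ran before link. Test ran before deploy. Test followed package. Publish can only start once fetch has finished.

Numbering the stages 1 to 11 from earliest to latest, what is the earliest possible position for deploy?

Package, scan, and test must all come before deploy — 3 forced predecessors.
Nothing else is forced ahead of deploy, so its earliest slot is position 3 + 1 = 4.

4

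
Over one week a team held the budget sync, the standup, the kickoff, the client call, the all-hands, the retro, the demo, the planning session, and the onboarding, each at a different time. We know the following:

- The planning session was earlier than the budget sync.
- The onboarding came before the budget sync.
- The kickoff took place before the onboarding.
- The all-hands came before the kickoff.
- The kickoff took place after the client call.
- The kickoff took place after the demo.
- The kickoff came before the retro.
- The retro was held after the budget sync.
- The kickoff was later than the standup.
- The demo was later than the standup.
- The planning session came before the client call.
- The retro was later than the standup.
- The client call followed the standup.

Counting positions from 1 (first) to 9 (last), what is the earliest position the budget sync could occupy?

The all-hands, the client call, the demo, the kickoff, the onboarding, the planning session, and the standup must all come before the budget sync — 7 forced predecessors.
Nothing else is forced ahead of the budget sync, so its earliest slot is position 7 + 1 = 8.

8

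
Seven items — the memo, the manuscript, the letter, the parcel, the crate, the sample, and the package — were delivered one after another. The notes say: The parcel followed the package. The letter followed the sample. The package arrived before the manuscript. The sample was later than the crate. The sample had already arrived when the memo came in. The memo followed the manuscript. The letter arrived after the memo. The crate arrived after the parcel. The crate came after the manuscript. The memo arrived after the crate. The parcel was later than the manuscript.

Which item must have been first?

the package

The package has a chain of constraints placing it before every other item, so the package must be first.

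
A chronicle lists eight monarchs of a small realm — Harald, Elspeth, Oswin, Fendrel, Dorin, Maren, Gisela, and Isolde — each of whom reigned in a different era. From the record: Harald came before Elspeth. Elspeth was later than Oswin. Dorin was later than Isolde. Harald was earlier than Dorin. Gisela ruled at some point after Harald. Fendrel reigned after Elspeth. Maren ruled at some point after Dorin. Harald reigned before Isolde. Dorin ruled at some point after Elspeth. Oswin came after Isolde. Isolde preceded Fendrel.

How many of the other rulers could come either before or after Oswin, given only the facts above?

1

Forced before Oswin: Harald and Isolde; forced after Oswin: Dorin, Elspeth, Fendrel, and Maren.
That leaves Gisela with no forced order relative to Oswin — 1.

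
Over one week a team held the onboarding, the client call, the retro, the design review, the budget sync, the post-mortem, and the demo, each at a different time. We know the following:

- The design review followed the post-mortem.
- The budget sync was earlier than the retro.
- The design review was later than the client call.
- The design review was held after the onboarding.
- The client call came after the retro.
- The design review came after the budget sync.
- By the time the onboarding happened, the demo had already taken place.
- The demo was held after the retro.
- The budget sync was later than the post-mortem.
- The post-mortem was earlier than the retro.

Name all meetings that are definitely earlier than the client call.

the budget sync, the post-mortem, the retro

Directly stated before the client call: the retro.
The budget sync reaches the client call via the budget sync → the retro → the client call.
The post-mortem reaches the client call via the post-mortem → the retro → the client call.
No chain forces the design review (or any of the others) ahead of the client call.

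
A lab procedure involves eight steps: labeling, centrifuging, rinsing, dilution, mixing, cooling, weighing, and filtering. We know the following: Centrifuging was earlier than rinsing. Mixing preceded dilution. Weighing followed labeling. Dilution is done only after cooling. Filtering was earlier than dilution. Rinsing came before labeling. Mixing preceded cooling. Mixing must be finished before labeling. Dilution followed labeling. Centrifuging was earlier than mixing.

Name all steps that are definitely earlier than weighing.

centrifuging, labeling, mixing, rinsing

Directly stated before weighing: labeling.
Centrifuging reaches weighing via centrifuging → mixing → labeling → weighing.
Mixing reaches weighing via mixing → labeling → weighing.
Rinsing reaches weighing via rinsing → labeling → weighing.
No chain forces filtering (or any of the others) ahead of weighing.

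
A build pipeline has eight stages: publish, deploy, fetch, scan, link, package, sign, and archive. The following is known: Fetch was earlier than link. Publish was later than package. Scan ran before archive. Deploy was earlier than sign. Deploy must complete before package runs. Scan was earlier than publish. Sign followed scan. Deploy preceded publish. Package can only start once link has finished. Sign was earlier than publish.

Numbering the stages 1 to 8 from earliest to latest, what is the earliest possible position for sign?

3

Deploy and scan must both come before sign — 2 forced predecessors.
Nothing else is forced ahead of sign, so its earliest slot is position 2 + 1 = 3.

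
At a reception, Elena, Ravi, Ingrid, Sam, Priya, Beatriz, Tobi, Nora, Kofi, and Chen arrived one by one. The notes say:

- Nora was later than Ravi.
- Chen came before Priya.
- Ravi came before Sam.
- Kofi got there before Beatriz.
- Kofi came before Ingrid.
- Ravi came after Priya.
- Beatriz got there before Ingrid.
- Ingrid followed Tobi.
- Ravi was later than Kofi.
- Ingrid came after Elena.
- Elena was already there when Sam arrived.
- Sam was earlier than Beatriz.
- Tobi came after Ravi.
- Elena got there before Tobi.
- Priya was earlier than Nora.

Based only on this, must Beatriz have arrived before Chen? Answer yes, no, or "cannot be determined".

no

Tracing the constraints gives Chen → Priya → Ravi → Sam → Beatriz, so Chen must come before Beatriz.
That means Beatriz cannot be before Chen.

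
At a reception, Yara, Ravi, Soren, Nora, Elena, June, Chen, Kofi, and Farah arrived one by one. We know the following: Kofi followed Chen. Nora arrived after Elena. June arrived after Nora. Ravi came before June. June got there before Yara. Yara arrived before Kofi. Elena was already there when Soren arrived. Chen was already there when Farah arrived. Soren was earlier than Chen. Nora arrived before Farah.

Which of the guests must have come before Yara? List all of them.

Elena, June, Nora, Ravi

Directly stated before Yara: June.
Elena reaches Yara via Elena → Nora → June → Yara.
Nora reaches Yara via Nora → June → Yara.
Ravi reaches Yara via Ravi → June → Yara.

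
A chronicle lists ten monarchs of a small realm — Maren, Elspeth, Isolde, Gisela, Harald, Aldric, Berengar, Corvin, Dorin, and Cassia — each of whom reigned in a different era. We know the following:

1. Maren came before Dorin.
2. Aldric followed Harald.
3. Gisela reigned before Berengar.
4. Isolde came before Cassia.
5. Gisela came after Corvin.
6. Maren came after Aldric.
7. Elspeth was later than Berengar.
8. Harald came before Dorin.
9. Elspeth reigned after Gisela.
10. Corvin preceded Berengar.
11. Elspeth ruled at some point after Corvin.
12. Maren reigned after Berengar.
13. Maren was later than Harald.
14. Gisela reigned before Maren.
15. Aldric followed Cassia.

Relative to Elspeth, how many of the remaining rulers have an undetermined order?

Forced before Elspeth: Berengar, Corvin, and Gisela.
That leaves Aldric, Cassia, Dorin, Harald, Isolde, and Maren with no forced order relative to Elspeth — 6.

6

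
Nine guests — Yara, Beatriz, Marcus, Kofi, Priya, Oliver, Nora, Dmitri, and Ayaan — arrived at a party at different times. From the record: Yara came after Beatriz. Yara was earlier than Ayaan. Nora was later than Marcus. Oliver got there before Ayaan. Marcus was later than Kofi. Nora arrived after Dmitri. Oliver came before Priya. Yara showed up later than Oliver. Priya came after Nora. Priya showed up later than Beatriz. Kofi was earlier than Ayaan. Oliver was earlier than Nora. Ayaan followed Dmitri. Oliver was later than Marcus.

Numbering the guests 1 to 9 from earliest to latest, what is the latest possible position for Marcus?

Marcus must come before Ayaan, Nora, Oliver, Priya, and Yara — 5 guests forced after them.
Everything else can be placed before Marcus in some valid order, so Marcus can sit as late as position 9 − 5 = 4.

4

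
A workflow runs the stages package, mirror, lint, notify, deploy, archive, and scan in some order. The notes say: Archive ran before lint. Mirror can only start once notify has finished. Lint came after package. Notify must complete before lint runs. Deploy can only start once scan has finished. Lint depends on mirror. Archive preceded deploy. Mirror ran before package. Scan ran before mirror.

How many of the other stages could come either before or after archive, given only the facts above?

4

Forced after archive: deploy and lint.
That leaves mirror, notify, package, and scan with no forced order relative to archive — 4.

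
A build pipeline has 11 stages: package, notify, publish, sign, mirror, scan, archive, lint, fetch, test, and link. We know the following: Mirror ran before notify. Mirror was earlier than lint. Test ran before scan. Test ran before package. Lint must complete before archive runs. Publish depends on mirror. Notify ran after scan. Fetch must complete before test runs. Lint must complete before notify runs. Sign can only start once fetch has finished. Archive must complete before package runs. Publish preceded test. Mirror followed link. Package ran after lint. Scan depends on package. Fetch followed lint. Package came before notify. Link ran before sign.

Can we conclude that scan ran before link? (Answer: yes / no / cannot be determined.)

Tracing the constraints gives link → mirror → publish → test → scan, so link must come before scan.
That means scan cannot be before link.

no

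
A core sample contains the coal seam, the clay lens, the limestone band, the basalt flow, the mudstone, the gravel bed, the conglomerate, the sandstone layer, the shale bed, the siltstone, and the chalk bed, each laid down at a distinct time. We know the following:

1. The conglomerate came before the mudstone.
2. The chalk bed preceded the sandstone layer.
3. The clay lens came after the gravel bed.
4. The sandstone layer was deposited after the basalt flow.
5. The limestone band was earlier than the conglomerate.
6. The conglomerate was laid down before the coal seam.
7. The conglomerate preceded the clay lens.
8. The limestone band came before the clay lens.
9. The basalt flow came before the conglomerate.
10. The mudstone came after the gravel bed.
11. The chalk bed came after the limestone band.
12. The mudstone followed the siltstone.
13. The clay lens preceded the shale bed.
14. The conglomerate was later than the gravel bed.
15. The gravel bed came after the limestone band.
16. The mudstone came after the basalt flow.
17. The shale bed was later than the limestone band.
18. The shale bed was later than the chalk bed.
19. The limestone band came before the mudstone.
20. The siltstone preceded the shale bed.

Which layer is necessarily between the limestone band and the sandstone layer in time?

Tracing the constraints gives the limestone band → the chalk bed → the sandstone layer, so the chalk bed sits after the limestone band and before the sandstone layer.
No other layer is forced both after the limestone band and before the sandstone layer.

the chalk bed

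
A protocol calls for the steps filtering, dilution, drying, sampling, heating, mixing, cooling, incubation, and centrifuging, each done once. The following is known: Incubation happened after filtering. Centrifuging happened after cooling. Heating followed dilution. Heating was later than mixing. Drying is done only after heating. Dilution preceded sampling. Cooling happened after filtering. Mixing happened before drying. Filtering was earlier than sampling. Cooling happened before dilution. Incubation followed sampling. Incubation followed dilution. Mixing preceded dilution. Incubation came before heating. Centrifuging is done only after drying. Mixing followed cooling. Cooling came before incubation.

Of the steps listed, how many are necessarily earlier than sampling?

Directly stated before sampling: dilution and filtering.
Cooling reaches sampling via cooling → dilution → sampling.
Mixing reaches sampling via mixing → dilution → sampling.
That's cooling, dilution, filtering, and mixing — 4 in all.

4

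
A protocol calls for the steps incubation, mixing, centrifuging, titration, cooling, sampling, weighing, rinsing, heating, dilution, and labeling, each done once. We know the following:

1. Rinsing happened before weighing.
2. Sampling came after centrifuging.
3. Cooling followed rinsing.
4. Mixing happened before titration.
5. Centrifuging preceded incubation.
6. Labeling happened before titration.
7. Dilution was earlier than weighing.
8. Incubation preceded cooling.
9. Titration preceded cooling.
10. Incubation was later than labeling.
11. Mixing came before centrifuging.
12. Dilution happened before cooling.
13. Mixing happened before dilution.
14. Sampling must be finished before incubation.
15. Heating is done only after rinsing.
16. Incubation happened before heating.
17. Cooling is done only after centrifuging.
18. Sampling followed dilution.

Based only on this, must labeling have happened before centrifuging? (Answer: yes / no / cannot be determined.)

cannot be determined

No chain of stated constraints runs from labeling to centrifuging, and none runs from centrifuging to labeling either.
So the relative order of labeling and centrifuging is not fixed by the given facts.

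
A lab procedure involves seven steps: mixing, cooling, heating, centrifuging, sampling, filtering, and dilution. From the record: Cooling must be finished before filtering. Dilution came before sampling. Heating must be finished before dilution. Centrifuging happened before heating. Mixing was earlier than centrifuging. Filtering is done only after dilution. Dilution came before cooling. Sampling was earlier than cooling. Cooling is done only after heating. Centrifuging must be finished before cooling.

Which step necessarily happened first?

Mixing has a chain of constraints placing it before every other step, so mixing must be first.

mixing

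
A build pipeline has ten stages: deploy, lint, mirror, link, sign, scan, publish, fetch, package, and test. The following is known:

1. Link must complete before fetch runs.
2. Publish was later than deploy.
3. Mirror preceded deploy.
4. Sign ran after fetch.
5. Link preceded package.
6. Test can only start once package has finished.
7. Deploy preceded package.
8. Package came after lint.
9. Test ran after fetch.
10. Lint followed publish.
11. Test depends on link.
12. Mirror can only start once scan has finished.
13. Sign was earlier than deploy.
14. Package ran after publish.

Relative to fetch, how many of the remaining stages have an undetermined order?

Forced before fetch: link; forced after fetch: deploy, lint, package, publish, sign, and test.
That leaves mirror and scan with no forced order relative to fetch — 2.

2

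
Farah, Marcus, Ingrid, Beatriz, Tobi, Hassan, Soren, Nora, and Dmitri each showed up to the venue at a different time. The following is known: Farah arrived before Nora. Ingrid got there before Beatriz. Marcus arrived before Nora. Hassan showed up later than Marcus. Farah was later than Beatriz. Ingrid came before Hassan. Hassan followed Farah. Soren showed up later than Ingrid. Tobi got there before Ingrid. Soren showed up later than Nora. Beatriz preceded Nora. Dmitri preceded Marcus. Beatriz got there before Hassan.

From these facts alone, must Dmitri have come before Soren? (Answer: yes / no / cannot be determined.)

Chain the constraints: Dmitri → Marcus → Nora → Soren. Each link is directly stated, so Dmitri comes before Soren.

yes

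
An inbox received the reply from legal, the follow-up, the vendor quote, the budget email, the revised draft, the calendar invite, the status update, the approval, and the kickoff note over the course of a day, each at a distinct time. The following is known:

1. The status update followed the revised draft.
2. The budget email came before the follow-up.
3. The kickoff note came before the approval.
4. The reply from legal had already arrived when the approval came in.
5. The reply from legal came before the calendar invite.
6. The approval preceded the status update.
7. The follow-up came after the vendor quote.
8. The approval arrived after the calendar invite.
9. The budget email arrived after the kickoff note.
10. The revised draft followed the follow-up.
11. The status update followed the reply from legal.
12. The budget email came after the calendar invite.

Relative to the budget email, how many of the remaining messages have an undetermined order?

2

Forced before the budget email: the calendar invite, the kickoff note, and the reply from legal; forced after the budget email: the follow-up, the revised draft, and the status update.
That leaves the approval and the vendor quote with no forced order relative to the budget email — 2.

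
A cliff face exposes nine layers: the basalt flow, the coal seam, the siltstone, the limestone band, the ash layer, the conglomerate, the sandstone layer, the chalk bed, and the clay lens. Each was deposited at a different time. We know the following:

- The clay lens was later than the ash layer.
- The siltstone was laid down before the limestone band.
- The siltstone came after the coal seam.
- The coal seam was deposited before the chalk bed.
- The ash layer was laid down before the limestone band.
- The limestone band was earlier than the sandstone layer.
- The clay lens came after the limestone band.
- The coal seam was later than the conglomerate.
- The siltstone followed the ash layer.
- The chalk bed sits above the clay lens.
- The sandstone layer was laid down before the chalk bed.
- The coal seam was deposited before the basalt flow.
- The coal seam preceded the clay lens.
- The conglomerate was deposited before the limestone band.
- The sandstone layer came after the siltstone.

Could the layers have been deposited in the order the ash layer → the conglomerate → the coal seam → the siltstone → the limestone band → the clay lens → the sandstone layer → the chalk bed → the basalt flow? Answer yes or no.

Check each stated constraint against the proposed order — e.g. the ash layer is ahead of the clay lens; the coal seam is ahead of the basalt flow. Every pair is in the required order; nothing is violated.

yes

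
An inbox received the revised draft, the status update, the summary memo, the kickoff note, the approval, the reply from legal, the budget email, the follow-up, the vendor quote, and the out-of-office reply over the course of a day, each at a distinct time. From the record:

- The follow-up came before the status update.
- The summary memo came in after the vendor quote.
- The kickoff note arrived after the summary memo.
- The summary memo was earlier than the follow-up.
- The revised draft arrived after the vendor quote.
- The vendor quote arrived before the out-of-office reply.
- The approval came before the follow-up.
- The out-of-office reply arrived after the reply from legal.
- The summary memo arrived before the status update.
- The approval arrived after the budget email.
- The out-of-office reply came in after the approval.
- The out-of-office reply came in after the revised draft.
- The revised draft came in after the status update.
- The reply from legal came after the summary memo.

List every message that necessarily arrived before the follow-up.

the approval, the budget email, the summary memo, the vendor quote

Directly stated before the follow-up: the approval and the summary memo.
The budget email reaches the follow-up via the budget email → the approval → the follow-up.
The vendor quote reaches the follow-up via the vendor quote → the summary memo → the follow-up.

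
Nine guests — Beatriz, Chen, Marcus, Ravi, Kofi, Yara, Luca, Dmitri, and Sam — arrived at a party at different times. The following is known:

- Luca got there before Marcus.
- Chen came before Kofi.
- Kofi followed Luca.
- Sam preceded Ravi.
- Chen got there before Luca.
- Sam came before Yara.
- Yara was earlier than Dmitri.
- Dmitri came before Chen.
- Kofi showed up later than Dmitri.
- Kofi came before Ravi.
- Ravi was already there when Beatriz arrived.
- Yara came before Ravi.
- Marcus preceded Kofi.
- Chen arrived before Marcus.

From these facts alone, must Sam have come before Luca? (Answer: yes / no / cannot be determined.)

Chain the constraints: Sam → Yara → Dmitri → Chen → Luca. Each link is directly stated, so Sam comes before Luca.

yes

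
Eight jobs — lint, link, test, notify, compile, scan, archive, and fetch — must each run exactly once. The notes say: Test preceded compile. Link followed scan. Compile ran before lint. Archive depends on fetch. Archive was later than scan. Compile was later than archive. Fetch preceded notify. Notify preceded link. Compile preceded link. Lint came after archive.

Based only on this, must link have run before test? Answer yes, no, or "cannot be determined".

no

Tracing the constraints gives test → compile → link, so test must come before link.
That means link cannot be before test.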